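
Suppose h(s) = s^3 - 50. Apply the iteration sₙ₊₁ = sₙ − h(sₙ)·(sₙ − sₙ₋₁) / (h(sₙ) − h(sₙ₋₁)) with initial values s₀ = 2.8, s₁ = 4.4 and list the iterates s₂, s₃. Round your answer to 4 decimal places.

3.5097, 3.6533

h(2.8) = -28.048000, h(4.4) = 35.184000
s₂ = 4.400000 − 35.184000·(4.400000 − 2.800000) / (35.184000 − (-28.048000)) = 4.400000 − (56.294400)/(63.232000) = 3.509717
h(3.509717) = -6.766923
s₃ = 3.509717 − (-6.766923)·(3.509717 − 4.400000) / (-6.766923 − 35.184000) = 3.509717 − (6.024479)/(-41.950923) = 3.653324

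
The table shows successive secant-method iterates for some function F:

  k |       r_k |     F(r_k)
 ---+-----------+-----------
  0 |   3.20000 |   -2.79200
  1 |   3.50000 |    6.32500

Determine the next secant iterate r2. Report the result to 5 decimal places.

r2 = 3.50000 − 6.32500·(3.50000 − 3.20000) / (6.32500 − (-2.79200))
   = 3.50000 − (1.8975000)/(9.1170000) = 3.2918723

3.29187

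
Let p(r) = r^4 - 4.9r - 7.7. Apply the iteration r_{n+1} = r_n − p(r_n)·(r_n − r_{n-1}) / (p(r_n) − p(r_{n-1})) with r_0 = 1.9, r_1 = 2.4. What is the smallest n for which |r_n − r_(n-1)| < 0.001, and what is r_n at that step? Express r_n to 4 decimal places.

n = 5, r_n = 2.0528

p(1.9) = -3.977900, p(2.4) = 13.717600
r_2 = 2.400000 − 13.717600·(0.500000)/(17.695500) = 2.012399;  |Δ| = 0.387601
p(2.012399) = -1.160292
r_3 = 2.012399 − (-1.160292)·(-0.387601)/(-14.877892) = 2.042627;  |Δ| = 0.030228
p(2.042627) = -0.300583
r_4 = 2.042627 − (-0.300583)·(0.030228)/(0.859710) = 2.053196;  |Δ| = 0.010569
p(2.053196) = 0.010725
r_5 = 2.053196 − 0.010725·(0.010569)/(0.311308) = 2.052831;  |Δ| = 0.000364
|r_5 − r_4| = 0.000364 < 0.001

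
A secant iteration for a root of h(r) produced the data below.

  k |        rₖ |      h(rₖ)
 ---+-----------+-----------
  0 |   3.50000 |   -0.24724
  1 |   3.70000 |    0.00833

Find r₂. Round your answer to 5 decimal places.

3.69348

r₂ = 3.70000 − 0.00833·(3.70000 − 3.50000) / (0.00833 − (-0.24724))
   = 3.70000 − (0.0016660)/(0.2555700) = 3.6934812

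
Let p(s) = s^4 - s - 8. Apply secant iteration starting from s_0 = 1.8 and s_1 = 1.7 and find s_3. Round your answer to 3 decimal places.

1.768

p(1.8) = 0.69760, p(1.7) = -1.34790
s_2 = 1.70000 − (-1.34790)·(1.70000 − 1.80000) / (-1.34790 − 0.69760) = 1.70000 − (0.13479)/(-2.04550) = 1.76590
p(1.76590) = -0.04155
s_3 = 1.76590 − (-0.04155)·(1.76590 − 1.70000) / (-0.04155 − (-1.34790)) = 1.76590 − (-0.00274)/(1.30635) = 1.76799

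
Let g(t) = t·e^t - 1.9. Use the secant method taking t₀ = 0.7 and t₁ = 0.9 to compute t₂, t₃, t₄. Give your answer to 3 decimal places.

g(0.7) = -0.49037, g(0.9) = 0.31364
t₂ = 0.90000 − 0.31364·(0.90000 − 0.70000) / (0.31364 − (-0.49037)) = 0.90000 − (0.06273)/(0.80402) = 0.82198
g(0.82198) = -0.02999
t₃ = 0.82198 − (-0.02999)·(0.82198 − 0.90000) / (-0.02999 − 0.31364) = 0.82198 − (0.00234)/(-0.34363) = 0.82879
g(0.82879) = -0.00162
t₄ = 0.82879 − (-0.00162)·(0.82879 − 0.82198) / (-0.00162 − (-0.02999)) = 0.82879 − (-0.00001)/(0.02837) = 0.82918

0.822, 0.829, 0.829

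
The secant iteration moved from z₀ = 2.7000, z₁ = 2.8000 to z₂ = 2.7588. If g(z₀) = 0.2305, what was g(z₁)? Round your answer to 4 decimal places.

-0.1615

The secant line through (2.7000, 0.2305) and (2.8000, g(z₁)) crosses zero at z₂ = 2.7588.
So (2.7000, 0.2305), (2.8000, g(z₁)), (2.7588, 0) are collinear:
g(z₁) = 0.2305 · (2.8000 − 2.7588) / (2.7000 − 2.7588) = 0.2305 · (0.041200)/(-0.058800) = -0.161507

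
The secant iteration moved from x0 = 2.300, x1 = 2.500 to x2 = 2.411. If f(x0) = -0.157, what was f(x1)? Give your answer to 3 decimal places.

The secant line through (2.300, -0.157) and (2.500, f(x1)) crosses zero at x2 = 2.411.
So (2.300, -0.157), (2.500, f(x1)), (2.411, 0) are collinear:
f(x1) = -0.157 · (2.500 − 2.411) / (2.300 − 2.411) = -0.157 · (0.08900)/(-0.11100) = 0.12588

0.126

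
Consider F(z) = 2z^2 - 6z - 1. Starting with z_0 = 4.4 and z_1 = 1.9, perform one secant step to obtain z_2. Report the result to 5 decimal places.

2.68485

F(4.4) = 11.3200000, F(1.9) = -5.1800000
z_2 = 1.9000000 − (-5.1800000)·(1.9000000 − 4.4000000) / (-5.1800000 − 11.3200000) = 1.9000000 − (12.9500000)/(-16.5000000) = 2.6848485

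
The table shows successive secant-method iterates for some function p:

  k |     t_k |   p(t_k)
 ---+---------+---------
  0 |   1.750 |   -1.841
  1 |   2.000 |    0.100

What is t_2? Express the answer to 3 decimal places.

1.987

t_2 = 2.000 − 0.100·(2.000 − 1.750) / (0.100 − (-1.841))
   = 2.000 − (0.02500)/(1.94100) = 1.98712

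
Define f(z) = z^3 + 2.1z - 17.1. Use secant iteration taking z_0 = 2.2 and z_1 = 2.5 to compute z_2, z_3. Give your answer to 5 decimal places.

2.29802, 2.30517

f(2.2) = -1.8320000, f(2.5) = 3.7750000
z_2 = 2.5000000 − 3.7750000·(2.5000000 − 2.2000000) / (3.7750000 − (-1.8320000)) = 2.5000000 − (1.1325000)/(5.6070000) = 2.2980203
f(2.2980203) = -0.1385476
z_3 = 2.2980203 − (-0.1385476)·(2.2980203 − 2.5000000) / (-0.1385476 − 3.7750000) = 2.2980203 − (0.0279838)/(-3.9135476) = 2.3051708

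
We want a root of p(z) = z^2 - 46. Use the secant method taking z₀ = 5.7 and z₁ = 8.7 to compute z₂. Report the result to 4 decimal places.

6.6382

p(5.7) = -13.510000, p(8.7) = 29.690000
z₂ = 8.700000 − 29.690000·(8.700000 − 5.700000) / (29.690000 − (-13.510000)) = 8.700000 − (89.070000)/(43.200000) = 6.638194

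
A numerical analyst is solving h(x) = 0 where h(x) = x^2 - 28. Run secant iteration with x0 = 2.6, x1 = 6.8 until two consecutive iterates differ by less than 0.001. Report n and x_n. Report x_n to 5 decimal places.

n = 6, x_n = 5.29150

h(2.6) = -21.2400000, h(6.8) = 18.2400000
x2 = 6.8000000 − 18.2400000·(4.2000000)/(39.4800000) = 4.8595745;  |Δ| = 1.9404255
h(4.8595745) = -4.3845360
x3 = 4.8595745 − (-4.3845360)·(-1.9404255)/(-22.6245360) = 5.2356204;  |Δ| = 0.3760460
h(5.2356204) = -0.5882786
x4 = 5.2356204 − (-0.5882786)·(0.3760460)/(3.7962574) = 5.2938936;  |Δ| = 0.0582731
h(5.2938936) = 0.0253091
x5 = 5.2938936 − 0.0253091·(0.0582731)/(0.6135878) = 5.2914899;  |Δ| = 0.0024036
h(5.2914899) = -0.0001343
x6 = 5.2914899 − (-0.0001343)·(-0.0024036)/(-0.0254434) = 5.2915026;  |Δ| = 0.0000127
|x6 − x5| = 0.0000127 < 0.001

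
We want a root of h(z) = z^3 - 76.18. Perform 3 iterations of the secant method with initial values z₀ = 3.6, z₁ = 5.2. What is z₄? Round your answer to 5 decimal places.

4.24006

h(3.6) = -29.5240000, h(5.2) = 64.4280000
z₂ = 5.2000000 − 64.4280000·(5.2000000 − 3.6000000) / (64.4280000 − (-29.5240000)) = 5.2000000 − (103.0848000)/(93.9520000) = 4.1027929
h(4.1027929) = -7.1180573
z₃ = 4.1027929 − (-7.1180573)·(4.1027929 − 5.2000000) / (-7.1180573 − 64.4280000) = 4.1027929 − (7.8099829)/(-71.5460573) = 4.2119531
h(4.2119531) = -1.4576384
z₄ = 4.2119531 − (-1.4576384)·(4.2119531 − 4.1027929) / (-1.4576384 − (-7.1180573)) = 4.2119531 − (-0.1591161)/(5.6604189) = 4.2400634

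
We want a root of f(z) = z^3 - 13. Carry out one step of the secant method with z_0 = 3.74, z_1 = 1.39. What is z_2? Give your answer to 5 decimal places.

1.87841

f(3.74) = 39.3136240, f(1.39) = -10.3143810
z_2 = 1.3900000 − (-10.3143810)·(1.3900000 − 3.7400000) / (-10.3143810 − 39.3136240) = 1.3900000 − (24.2387954)/(-49.6280050) = 1.8784096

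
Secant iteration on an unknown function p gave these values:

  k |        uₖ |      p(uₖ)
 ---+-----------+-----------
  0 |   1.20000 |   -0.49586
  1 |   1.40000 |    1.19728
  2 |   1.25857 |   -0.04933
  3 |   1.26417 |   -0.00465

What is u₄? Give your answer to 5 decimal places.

1.26475

u₄ = 1.26417 − (-0.00465)·(1.26417 − 1.25857) / (-0.00465 − (-0.04933))
   = 1.26417 − (-0.0000260)/(0.0446800) = 1.2647528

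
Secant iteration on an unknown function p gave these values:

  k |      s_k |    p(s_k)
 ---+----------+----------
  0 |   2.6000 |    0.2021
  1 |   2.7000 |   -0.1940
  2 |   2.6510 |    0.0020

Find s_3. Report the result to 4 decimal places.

2.6515

s_3 = 2.6510 − 0.0020·(2.6510 − 2.7000) / (0.0020 − (-0.1940))
   = 2.6510 − (-0.000098)/(0.196000) = 2.651500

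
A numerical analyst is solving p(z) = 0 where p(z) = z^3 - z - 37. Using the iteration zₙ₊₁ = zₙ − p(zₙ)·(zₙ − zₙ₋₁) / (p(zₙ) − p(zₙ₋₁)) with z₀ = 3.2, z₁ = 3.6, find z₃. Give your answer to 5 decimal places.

3.43165

p(3.2) = -7.4320000, p(3.6) = 6.0560000
z₂ = 3.6000000 − 6.0560000·(3.6000000 − 3.2000000) / (6.0560000 − (-7.4320000)) = 3.6000000 − (2.4224000)/(13.4880000) = 3.4204033
p(3.4204033) = -0.4045614
z₃ = 3.4204033 − (-0.4045614)·(3.4204033 − 3.6000000) / (-0.4045614 − 6.0560000) = 3.4204033 − (0.0726579)/(-6.4605614) = 3.4316497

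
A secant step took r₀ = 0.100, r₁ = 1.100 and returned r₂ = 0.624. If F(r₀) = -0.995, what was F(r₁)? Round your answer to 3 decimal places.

0.904

The secant line through (0.100, -0.995) and (1.100, F(r₁)) crosses zero at r₂ = 0.624.
So (0.100, -0.995), (1.100, F(r₁)), (0.624, 0) are collinear:
F(r₁) = -0.995 · (1.100 − 0.624) / (0.100 − 0.624) = -0.995 · (0.47600)/(-0.52400) = 0.90385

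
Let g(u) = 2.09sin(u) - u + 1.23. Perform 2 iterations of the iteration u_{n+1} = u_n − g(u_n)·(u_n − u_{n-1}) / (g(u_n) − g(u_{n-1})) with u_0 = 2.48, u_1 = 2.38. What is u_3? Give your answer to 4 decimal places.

2.4928

g(2.48) = 0.034042, g(2.38) = 0.292257
u_2 = 2.380000 − 0.292257·(2.380000 − 2.480000) / (0.292257 − 0.034042) = 2.380000 − (-0.029226)/(0.258215) = 2.493184
g(2.493184) = -0.000993
u_3 = 2.493184 − (-0.000993)·(2.493184 − 2.380000) / (-0.000993 − 0.292257) = 2.493184 − (-0.000112)/(-0.293250) = 2.492800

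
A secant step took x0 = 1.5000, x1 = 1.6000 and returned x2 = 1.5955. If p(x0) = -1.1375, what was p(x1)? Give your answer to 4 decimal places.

0.0536

The secant line through (1.5000, -1.1375) and (1.6000, p(x1)) crosses zero at x2 = 1.5955.
So (1.5000, -1.1375), (1.6000, p(x1)), (1.5955, 0) are collinear:
p(x1) = -1.1375 · (1.6000 − 1.5955) / (1.5000 − 1.5955) = -1.1375 · (0.004500)/(-0.095500) = 0.053599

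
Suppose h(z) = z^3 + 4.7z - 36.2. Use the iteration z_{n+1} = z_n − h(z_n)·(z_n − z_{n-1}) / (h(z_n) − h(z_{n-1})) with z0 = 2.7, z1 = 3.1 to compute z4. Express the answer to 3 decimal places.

2.838

h(2.7) = -3.82700, h(3.1) = 8.16100
z2 = 3.10000 − 8.16100·(3.10000 − 2.70000) / (8.16100 − (-3.82700)) = 3.10000 − (3.26440)/(11.98800) = 2.82769
h(2.82769) = -0.30000
z3 = 2.82769 − (-0.30000)·(2.82769 − 3.10000) / (-0.30000 − 8.16100) = 2.82769 − (0.08169)/(-8.46100) = 2.83735
h(2.83735) = -0.02223
z4 = 2.83735 − (-0.02223)·(2.83735 − 2.82769) / (-0.02223 − (-0.30000)) = 2.83735 − (-0.00021)/(0.27777) = 2.83812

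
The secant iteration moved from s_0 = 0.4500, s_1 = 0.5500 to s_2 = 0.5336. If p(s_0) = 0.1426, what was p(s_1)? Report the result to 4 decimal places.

The secant line through (0.4500, 0.1426) and (0.5500, p(s_1)) crosses zero at s_2 = 0.5336.
So (0.4500, 0.1426), (0.5500, p(s_1)), (0.5336, 0) are collinear:
p(s_1) = 0.1426 · (0.5500 − 0.5336) / (0.4500 − 0.5336) = 0.1426 · (0.016400)/(-0.083600) = -0.027974

-0.0280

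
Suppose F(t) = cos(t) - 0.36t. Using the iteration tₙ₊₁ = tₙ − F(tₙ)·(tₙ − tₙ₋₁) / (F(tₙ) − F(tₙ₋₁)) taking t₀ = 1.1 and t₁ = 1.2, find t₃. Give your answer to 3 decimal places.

F(1.1) = 0.05760, F(1.2) = -0.06964
t₂ = 1.20000 − (-0.06964)·(1.20000 − 1.10000) / (-0.06964 − 0.05760) = 1.20000 − (-0.00696)/(-0.12724) = 1.14527
F(1.14527) = 0.00051
t₃ = 1.14527 − 0.00051·(1.14527 − 1.20000) / (0.00051 − (-0.06964)) = 1.14527 − (-0.00003)/(0.07015) = 1.14566

1.146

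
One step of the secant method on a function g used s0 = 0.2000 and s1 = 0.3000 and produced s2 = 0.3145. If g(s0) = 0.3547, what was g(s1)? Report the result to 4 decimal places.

The secant line through (0.2000, 0.3547) and (0.3000, g(s1)) crosses zero at s2 = 0.3145.
So (0.2000, 0.3547), (0.3000, g(s1)), (0.3145, 0) are collinear:
g(s1) = 0.3547 · (0.3000 − 0.3145) / (0.2000 − 0.3145) = 0.3547 · (-0.014500)/(-0.114500) = 0.044918

0.0449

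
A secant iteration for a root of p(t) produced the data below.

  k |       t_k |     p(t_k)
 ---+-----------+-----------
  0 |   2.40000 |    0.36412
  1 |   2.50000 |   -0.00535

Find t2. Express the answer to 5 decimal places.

2.49855

t2 = 2.50000 − (-0.00535)·(2.50000 − 2.40000) / (-0.00535 − 0.36412)
   = 2.50000 − (-0.0005350)/(-0.3694700) = 2.4985520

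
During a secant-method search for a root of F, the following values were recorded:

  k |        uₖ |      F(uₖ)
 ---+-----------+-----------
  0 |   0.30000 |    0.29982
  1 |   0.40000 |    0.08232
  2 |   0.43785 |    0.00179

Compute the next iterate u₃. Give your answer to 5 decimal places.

u₃ = 0.43785 − 0.00179·(0.43785 − 0.40000) / (0.00179 − 0.08232)
   = 0.43785 − (0.0000678)/(-0.0805300) = 0.4386913

0.43869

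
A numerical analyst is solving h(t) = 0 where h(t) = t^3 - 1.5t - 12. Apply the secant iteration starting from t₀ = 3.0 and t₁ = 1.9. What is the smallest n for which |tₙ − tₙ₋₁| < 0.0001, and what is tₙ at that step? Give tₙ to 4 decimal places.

n = 6, tₙ = 2.5072

h(3.0) = 10.500000, h(1.9) = -7.991000
t₂ = 1.900000 − (-7.991000)·(-1.100000)/(-18.491000) = 2.375372;  |Δ| = 0.475372
h(2.375372) = -2.160281
t₃ = 2.375372 − (-2.160281)·(0.475372)/(5.830719) = 2.551497;  |Δ| = 0.176125
h(2.551497) = 0.783349
t₄ = 2.551497 − 0.783349·(0.176125)/(2.943630) = 2.504627;  |Δ| = 0.046870
h(2.504627) = -0.045021
t₅ = 2.504627 − (-0.045021)·(-0.046870)/(-0.828371) = 2.507174;  |Δ| = 0.002547
h(2.507174) = -0.000854
t₆ = 2.507174 − (-0.000854)·(0.002547)/(0.044167) = 2.507224;  |Δ| = 0.000049
|t₆ − t₅| = 0.000049 < 0.0001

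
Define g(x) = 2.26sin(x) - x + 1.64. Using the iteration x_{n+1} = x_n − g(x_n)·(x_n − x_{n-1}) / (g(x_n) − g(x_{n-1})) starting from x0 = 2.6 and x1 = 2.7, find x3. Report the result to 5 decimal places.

g(2.6) = 0.2050331, g(2.7) = -0.0941215
x2 = 2.7000000 − (-0.0941215)·(2.7000000 − 2.6000000) / (-0.0941215 − 0.2050331) = 2.7000000 − (-0.0094121)/(-0.2991546) = 2.6685375
g(2.6685375) = 0.0011366
x3 = 2.6685375 − 0.0011366·(2.6685375 − 2.7000000) / (0.0011366 − (-0.0941215)) = 2.6685375 − (-0.0000358)/(0.0952581) = 2.6689129

2.66891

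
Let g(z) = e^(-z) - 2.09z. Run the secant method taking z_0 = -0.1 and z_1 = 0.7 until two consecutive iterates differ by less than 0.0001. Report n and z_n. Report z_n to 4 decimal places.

n = 5, z_n = 0.3404

g(-0.1) = 1.314171, g(0.7) = -0.966415
z_2 = 0.700000 − (-0.966415)·(0.800000)/(-2.280586) = 0.360994;  |Δ| = 0.339006
g(0.360994) = -0.057495
z_3 = 0.360994 − (-0.057495)·(-0.339006)/(0.908920) = 0.339550;  |Δ| = 0.021444
g(0.339550) = 0.002431
z_4 = 0.339550 − 0.002431·(-0.021444)/(0.059926) = 0.340420;  |Δ| = 0.000870
g(0.340420) = -0.000006
z_5 = 0.340420 − (-0.000006)·(0.000870)/(-0.002438) = 0.340418;  |Δ| = 0.000002
|z_5 − z_4| = 0.000002 < 0.0001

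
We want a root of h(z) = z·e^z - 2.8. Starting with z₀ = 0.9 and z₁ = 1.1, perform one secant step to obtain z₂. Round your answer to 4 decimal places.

h(0.9) = -0.586357, h(1.1) = 0.504583
z₂ = 1.100000 − 0.504583·(1.100000 − 0.900000) / (0.504583 − (-0.586357)) = 1.100000 − (0.100917)/(1.090940) = 1.007496

1.0075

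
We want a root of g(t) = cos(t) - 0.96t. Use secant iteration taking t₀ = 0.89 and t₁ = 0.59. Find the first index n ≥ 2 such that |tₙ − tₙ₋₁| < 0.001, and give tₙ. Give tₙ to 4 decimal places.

g(0.89) = -0.224988, g(0.59) = 0.264541
t₂ = 0.590000 − 0.264541·(-0.300000)/(0.489529) = 0.752120;  |Δ| = 0.162120
g(0.752120) = 0.008208
t₃ = 0.752120 − 0.008208·(0.162120)/(-0.256333) = 0.757311;  |Δ| = 0.005191
g(0.757311) = -0.000332
t₄ = 0.757311 − (-0.000332)·(0.005191)/(-0.008539) = 0.757109;  |Δ| = 0.000202
|t₄ − t₃| = 0.000202 < 0.001

n = 4, tₙ = 0.7571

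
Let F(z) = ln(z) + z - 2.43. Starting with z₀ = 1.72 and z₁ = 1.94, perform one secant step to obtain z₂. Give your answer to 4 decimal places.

F(1.72) = -0.167676, F(1.94) = 0.172688
z₂ = 1.940000 − 0.172688·(1.940000 − 1.720000) / (0.172688 − (-0.167676)) = 1.940000 − (0.037991)/(0.340364) = 1.828380

1.8284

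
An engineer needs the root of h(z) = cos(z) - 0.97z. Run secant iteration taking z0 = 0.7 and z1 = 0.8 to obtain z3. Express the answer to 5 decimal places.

0.75253

h(0.7) = 0.0858422, h(0.8) = -0.0792933
z2 = 0.8000000 − (-0.0792933)·(0.8000000 − 0.7000000) / (-0.0792933 − 0.0858422) = 0.8000000 − (-0.0079293)/(-0.1651355) = 0.7519829
h(0.7519829) = 0.0009124
z3 = 0.7519829 − 0.0009124·(0.7519829 − 0.8000000) / (0.0009124 − (-0.0792933)) = 0.7519829 − (-0.0000438)/(0.0802057) = 0.7525291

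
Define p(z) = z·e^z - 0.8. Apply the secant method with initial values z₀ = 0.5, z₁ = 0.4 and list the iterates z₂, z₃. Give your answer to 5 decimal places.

p(0.5) = 0.0243606, p(0.4) = -0.2032701
z₂ = 0.4000000 − (-0.2032701)·(0.4000000 − 0.5000000) / (-0.2032701 − 0.0243606) = 0.4000000 − (0.0203270)/(-0.2276308) = 0.4892982
p(0.4892982) = -0.0018710
z₃ = 0.4892982 − (-0.0018710)·(0.4892982 − 0.4000000) / (-0.0018710 − (-0.2032701)) = 0.4892982 − (-0.0001671)/(0.2013991) = 0.4901278

0.48930, 0.49013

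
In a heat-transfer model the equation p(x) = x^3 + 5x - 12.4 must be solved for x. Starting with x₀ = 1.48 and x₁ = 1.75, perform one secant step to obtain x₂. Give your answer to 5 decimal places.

p(1.48) = -1.7582080, p(1.75) = 1.7093750
x₂ = 1.7500000 − 1.7093750·(1.7500000 − 1.4800000) / (1.7093750 − (-1.7582080)) = 1.7500000 − (0.4615312)/(3.4675830) = 1.6169012

1.61690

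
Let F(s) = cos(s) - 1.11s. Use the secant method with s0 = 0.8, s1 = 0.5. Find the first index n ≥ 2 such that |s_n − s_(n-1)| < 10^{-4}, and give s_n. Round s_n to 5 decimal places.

n = 5, s_n = 0.69306

F(0.8) = -0.1912933, F(0.5) = 0.3225826
s2 = 0.5000000 − 0.3225826·(-0.3000000)/(0.5138759) = 0.6883232;  |Δ| = 0.1883232
F(0.6883232) = 0.0082734
s3 = 0.6883232 − 0.0082734·(0.1883232)/(-0.3143091) = 0.6932804;  |Δ| = 0.0049572
F(0.6932804) = -0.0003875
s4 = 0.6932804 − (-0.0003875)·(0.0049572)/(-0.0086609) = 0.6930586;  |Δ| = 0.0002218
F(0.6930586) = 0.0000004
s5 = 0.6930586 − 0.0000004·(-0.0002218)/(0.0003879) = 0.6930589;  |Δ| = 0.0000002
|s5 − s4| = 0.0000002 < 10^{-4}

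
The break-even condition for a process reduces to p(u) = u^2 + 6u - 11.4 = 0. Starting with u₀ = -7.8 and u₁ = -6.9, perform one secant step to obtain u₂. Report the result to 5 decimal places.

p(-7.8) = 2.6400000, p(-6.9) = -5.1900000
u₂ = -6.9000000 − (-5.1900000)·(-6.9000000 − (-7.8000000)) / (-5.1900000 − 2.6400000) = -6.9000000 − (-4.6710000)/(-7.8300000) = -7.4965517

-7.49655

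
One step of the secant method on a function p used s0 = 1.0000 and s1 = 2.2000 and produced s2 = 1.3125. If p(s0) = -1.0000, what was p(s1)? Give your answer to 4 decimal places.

2.8400

The secant line through (1.0000, -1.0000) and (2.2000, p(s1)) crosses zero at s2 = 1.3125.
So (1.0000, -1.0000), (2.2000, p(s1)), (1.3125, 0) are collinear:
p(s1) = -1.0000 · (2.2000 − 1.3125) / (1.0000 − 1.3125) = -1.0000 · (0.887500)/(-0.312500) = 2.840000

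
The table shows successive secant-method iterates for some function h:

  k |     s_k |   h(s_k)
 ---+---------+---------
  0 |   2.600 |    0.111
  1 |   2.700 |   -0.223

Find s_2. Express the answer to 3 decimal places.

2.633

s_2 = 2.700 − (-0.223)·(2.700 − 2.600) / (-0.223 − 0.111)
   = 2.700 − (-0.02230)/(-0.33400) = 2.63323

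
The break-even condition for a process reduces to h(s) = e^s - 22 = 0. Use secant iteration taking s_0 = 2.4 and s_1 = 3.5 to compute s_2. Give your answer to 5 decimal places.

2.94655

h(2.4) = -10.9768236, h(3.5) = 11.1154520
s_2 = 3.5000000 − 11.1154520·(3.5000000 − 2.4000000) / (11.1154520 − (-10.9768236)) = 3.5000000 − (12.2269972)/(22.0922756) = 2.9465488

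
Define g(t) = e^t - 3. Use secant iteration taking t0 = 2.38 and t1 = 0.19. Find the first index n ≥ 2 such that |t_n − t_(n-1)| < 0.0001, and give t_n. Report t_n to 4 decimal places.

g(2.38) = 7.804903, g(0.19) = -1.790750
t2 = 0.190000 − (-1.790750)·(-2.190000)/(-9.595653) = 0.598700;  |Δ| = 0.408700
g(0.598700) = -1.180248
t3 = 0.598700 − (-1.180248)·(0.408700)/(0.610502) = 1.388816;  |Δ| = 0.790116
g(1.388816) = 1.010100
t4 = 1.388816 − 1.010100·(0.790116)/(2.190349) = 1.024447;  |Δ| = 0.364370
g(1.024447) = -0.214447
t5 = 1.024447 − (-0.214447)·(-0.364370)/(-1.224547) = 1.088256;  |Δ| = 0.063810
g(1.088256) = -0.030908
t6 = 1.088256 − (-0.030908)·(0.063810)/(0.183538) = 1.099002;  |Δ| = 0.010746
g(1.099002) = 0.001169
t7 = 1.099002 − 0.001169·(0.010746)/(0.032077) = 1.098610;  |Δ| = 0.000391
g(1.098610) = -0.000006
t8 = 1.098610 − (-0.000006)·(-0.000391)/(-0.001175) = 1.098612;  |Δ| = 0.000002
|t8 − t7| = 0.000002 < 0.0001

n = 8, t_n = 1.0986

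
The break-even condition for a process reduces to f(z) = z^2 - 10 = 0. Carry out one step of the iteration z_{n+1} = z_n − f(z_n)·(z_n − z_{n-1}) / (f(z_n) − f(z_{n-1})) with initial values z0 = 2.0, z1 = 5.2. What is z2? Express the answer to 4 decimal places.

f(2.0) = -6.000000, f(5.2) = 17.040000
z2 = 5.200000 − 17.040000·(5.200000 − 2.000000) / (17.040000 − (-6.000000)) = 5.200000 − (54.528000)/(23.040000) = 2.833333

2.8333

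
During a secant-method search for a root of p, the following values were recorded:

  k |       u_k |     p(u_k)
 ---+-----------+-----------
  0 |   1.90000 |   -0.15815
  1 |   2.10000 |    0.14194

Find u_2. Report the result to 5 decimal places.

2.00540

u_2 = 2.10000 − 0.14194·(2.10000 − 1.90000) / (0.14194 − (-0.15815))
   = 2.10000 − (0.0283880)/(0.3000900) = 2.0054017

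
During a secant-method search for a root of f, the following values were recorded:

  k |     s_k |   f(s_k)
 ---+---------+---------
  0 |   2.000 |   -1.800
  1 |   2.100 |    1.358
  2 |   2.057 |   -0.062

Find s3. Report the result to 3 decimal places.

s3 = 2.057 − (-0.062)·(2.057 − 2.100) / (-0.062 − 1.358)
   = 2.057 − (0.00267)/(-1.42000) = 2.05888

2.059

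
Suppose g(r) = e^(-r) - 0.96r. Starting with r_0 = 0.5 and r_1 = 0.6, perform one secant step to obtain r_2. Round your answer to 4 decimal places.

0.5823

g(0.5) = 0.126531, g(0.6) = -0.027188
r_2 = 0.600000 − (-0.027188)·(0.600000 − 0.500000) / (-0.027188 − 0.126531) = 0.600000 − (-0.002719)/(-0.153719) = 0.582313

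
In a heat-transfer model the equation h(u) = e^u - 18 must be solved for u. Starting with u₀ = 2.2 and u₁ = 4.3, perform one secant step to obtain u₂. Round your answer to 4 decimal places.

h(2.2) = -8.974987, h(4.3) = 55.699794
u₂ = 4.300000 − 55.699794·(4.300000 − 2.200000) / (55.699794 − (-8.974987)) = 4.300000 − (116.969567)/(64.674780) = 2.491419

2.4914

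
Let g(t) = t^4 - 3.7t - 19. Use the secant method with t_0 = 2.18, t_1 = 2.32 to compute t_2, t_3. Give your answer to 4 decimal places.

g(2.18) = -4.480694, g(2.32) = 1.386230
t_2 = 2.320000 − 1.386230·(2.320000 − 2.180000) / (1.386230 − (-4.480694)) = 2.320000 − (0.194072)/(5.866924) = 2.286921
g(2.286921) = -0.108629
t_3 = 2.286921 − (-0.108629)·(2.286921 − 2.320000) / (-0.108629 − 1.386230) = 2.286921 − (0.003593)/(-1.494859) = 2.289325

2.2869, 2.2893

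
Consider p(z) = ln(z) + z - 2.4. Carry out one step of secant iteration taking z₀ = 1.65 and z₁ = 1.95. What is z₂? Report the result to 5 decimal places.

p(1.65) = -0.2492247, p(1.95) = 0.2178294
z₂ = 1.9500000 − 0.2178294·(1.9500000 − 1.6500000) / (0.2178294 − (-0.2492247)) = 1.9500000 − (0.0653488)/(0.4670541) = 1.8100830

1.81008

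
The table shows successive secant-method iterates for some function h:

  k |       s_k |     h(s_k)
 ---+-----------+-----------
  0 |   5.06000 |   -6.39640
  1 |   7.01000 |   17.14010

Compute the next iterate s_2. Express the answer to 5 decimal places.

s_2 = 7.01000 − 17.14010·(7.01000 − 5.06000) / (17.14010 − (-6.39640))
   = 7.01000 − (33.4231950)/(23.5365000) = 5.5899420

5.58994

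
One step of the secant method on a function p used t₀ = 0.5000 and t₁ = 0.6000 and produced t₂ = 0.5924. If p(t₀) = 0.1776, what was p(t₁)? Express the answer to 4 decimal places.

-0.0146

The secant line through (0.5000, 0.1776) and (0.6000, p(t₁)) crosses zero at t₂ = 0.5924.
So (0.5000, 0.1776), (0.6000, p(t₁)), (0.5924, 0) are collinear:
p(t₁) = 0.1776 · (0.6000 − 0.5924) / (0.5000 − 0.5924) = 0.1776 · (0.007600)/(-0.092400) = -0.014608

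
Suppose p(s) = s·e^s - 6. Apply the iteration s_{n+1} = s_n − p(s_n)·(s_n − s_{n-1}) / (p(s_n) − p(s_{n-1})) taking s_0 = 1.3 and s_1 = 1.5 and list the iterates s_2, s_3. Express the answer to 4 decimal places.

p(1.3) = -1.229914, p(1.5) = 0.722534
s_2 = 1.500000 − 0.722534·(1.500000 − 1.300000) / (0.722534 − (-1.229914)) = 1.500000 − (0.144507)/(1.952448) = 1.425987
p(1.425987) = -0.065095
s_3 = 1.425987 − (-0.065095)·(1.425987 − 1.500000) / (-0.065095 − 0.722534) = 1.425987 − (0.004818)/(-0.787629) = 1.432104

1.4260, 1.4321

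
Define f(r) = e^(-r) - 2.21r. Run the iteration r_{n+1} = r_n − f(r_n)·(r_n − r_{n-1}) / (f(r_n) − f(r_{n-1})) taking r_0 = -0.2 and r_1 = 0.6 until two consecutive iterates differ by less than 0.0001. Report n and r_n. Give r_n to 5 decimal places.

n = 5, r_n = 0.32646

f(-0.2) = 1.6634028, f(0.6) = -0.7771884
r_2 = 0.6000000 − (-0.7771884)·(0.8000000)/(-2.4405911) = 0.3452459;  |Δ| = 0.2547541
f(0.3452459) = -0.0549471
r_3 = 0.3452459 − (-0.0549471)·(-0.2547541)/(0.7222413) = 0.3258645;  |Δ| = 0.0193813
f(0.3258645) = 0.0017424
r_4 = 0.3258645 − 0.0017424·(-0.0193813)/(0.0566895) = 0.3264602;  |Δ| = 0.0005957
f(0.3264602) = -0.0000040
r_5 = 0.3264602 − (-0.0000040)·(0.0005957)/(-0.0017464) = 0.3264589;  |Δ| = 0.0000014
|r_5 − r_4| = 0.0000014 < 0.0001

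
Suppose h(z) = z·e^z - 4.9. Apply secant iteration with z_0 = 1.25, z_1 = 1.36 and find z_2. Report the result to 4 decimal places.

h(1.25) = -0.537071, h(1.36) = 0.398823
z_2 = 1.360000 − 0.398823·(1.360000 − 1.250000) / (0.398823 − (-0.537071)) = 1.360000 − (0.043871)/(0.935894) = 1.313124

1.3131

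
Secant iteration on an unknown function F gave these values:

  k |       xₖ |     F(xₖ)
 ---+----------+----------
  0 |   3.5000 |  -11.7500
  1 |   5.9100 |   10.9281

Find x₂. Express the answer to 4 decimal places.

x₂ = 5.9100 − 10.9281·(5.9100 − 3.5000) / (10.9281 − (-11.7500))
   = 5.9100 − (26.336721)/(22.678100) = 4.748672

4.7487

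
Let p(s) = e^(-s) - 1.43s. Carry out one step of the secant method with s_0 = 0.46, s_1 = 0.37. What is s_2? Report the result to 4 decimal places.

p(0.46) = -0.026516, p(0.37) = 0.161634
s_2 = 0.370000 − 0.161634·(0.370000 − 0.460000) / (0.161634 − (-0.026516)) = 0.370000 − (-0.014547)/(0.188151) = 0.447316

0.4473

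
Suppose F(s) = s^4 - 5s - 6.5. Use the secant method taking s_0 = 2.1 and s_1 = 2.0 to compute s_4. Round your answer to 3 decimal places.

F(2.1) = 2.44810, F(2.0) = -0.50000
s_2 = 2.00000 − (-0.50000)·(2.00000 − 2.10000) / (-0.50000 − 2.44810) = 2.00000 − (0.05000)/(-2.94810) = 2.01696
F(2.01696) = -0.03514
s_3 = 2.01696 − (-0.03514)·(2.01696 − 2.00000) / (-0.03514 − (-0.50000)) = 2.01696 − (-0.00060)/(0.46486) = 2.01824
F(2.01824) = 0.00057
s_4 = 2.01824 − 0.00057·(2.01824 − 2.01696) / (0.00057 − (-0.03514)) = 2.01824 − (0.00000)/(0.03570) = 2.01822

2.018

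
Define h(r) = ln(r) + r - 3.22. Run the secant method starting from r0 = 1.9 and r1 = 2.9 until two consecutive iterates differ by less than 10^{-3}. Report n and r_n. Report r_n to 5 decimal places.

n = 4, r_n = 2.36094

h(1.9) = -0.6781461, h(2.9) = 0.7447107
r2 = 2.9000000 − 0.7447107·(1.0000000)/(1.4228569) = 2.3766088;  |Δ| = 0.5233912
h(2.3766088) = 0.0222834
r3 = 2.3766088 − 0.0222834·(-0.5233912)/(-0.7224273) = 2.3604647;  |Δ| = 0.0161441
h(2.3604647) = -0.0006768
r4 = 2.3604647 − (-0.0006768)·(-0.0161441)/(-0.0229602) = 2.3609406;  |Δ| = 0.0004759
|r4 − r3| = 0.0004759 < 10^{-3}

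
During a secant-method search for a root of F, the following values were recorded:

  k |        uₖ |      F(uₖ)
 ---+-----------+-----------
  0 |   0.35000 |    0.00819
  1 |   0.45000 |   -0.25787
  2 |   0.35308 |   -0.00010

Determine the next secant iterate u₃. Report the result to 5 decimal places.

0.35304

u₃ = 0.35308 − (-0.00010)·(0.35308 − 0.45000) / (-0.00010 − (-0.25787))
   = 0.35308 − (0.0000097)/(0.2577700) = 0.3530424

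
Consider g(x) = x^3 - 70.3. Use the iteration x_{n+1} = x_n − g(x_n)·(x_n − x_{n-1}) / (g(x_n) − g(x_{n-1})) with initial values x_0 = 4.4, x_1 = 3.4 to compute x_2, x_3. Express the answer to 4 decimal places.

g(4.4) = 14.884000, g(3.4) = -30.996000
x_2 = 3.400000 − (-30.996000)·(3.400000 − 4.400000) / (-30.996000 − 14.884000) = 3.400000 − (30.996000)/(-45.880000) = 4.075588
g(4.075588) = -2.602757
x_3 = 4.075588 − (-2.602757)·(4.075588 − 3.400000) / (-2.602757 − (-30.996000)) = 4.075588 − (-1.758393)/(28.393243) = 4.137518

4.0756, 4.1375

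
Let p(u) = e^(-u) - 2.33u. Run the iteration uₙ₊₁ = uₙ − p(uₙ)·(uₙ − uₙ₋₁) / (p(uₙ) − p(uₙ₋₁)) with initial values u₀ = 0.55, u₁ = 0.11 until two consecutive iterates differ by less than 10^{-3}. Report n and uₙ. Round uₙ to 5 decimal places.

n = 4, uₙ = 0.31364

p(0.55) = -0.7045502, p(0.11) = 0.6395341
u₂ = 0.1100000 − 0.6395341·(-0.4400000)/(1.3440843) = 0.3193582;  |Δ| = 0.2093582
p(0.3193582) = -0.0174893
u₃ = 0.3193582 − (-0.0174893)·(0.2093582)/(-0.6570234) = 0.3137853;  |Δ| = 0.0055729
p(0.3137853) = -0.0004438
u₄ = 0.3137853 − (-0.0004438)·(-0.0055729)/(0.0170455) = 0.3136402;  |Δ| = 0.0001451
|u₄ − u₃| = 0.0001451 < 10^{-3}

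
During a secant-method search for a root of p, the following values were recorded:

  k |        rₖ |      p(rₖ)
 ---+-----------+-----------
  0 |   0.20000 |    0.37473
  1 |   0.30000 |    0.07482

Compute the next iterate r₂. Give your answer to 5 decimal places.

r₂ = 0.30000 − 0.07482·(0.30000 − 0.20000) / (0.07482 − 0.37473)
   = 0.30000 − (0.0074820)/(-0.2999100) = 0.3249475

0.32495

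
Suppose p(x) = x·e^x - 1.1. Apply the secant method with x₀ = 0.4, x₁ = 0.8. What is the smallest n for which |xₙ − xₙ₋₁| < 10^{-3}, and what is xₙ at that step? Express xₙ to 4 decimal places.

n = 5, xₙ = 0.6023

p(0.4) = -0.503270, p(0.8) = 0.680433
x₂ = 0.800000 − 0.680433·(0.400000)/(1.183703) = 0.570066;  |Δ| = 0.229934
p(0.570066) = -0.091904
x₃ = 0.570066 − (-0.091904)·(-0.229934)/(-0.772336) = 0.597427;  |Δ| = 0.027361
p(0.597427) = -0.014214
x₄ = 0.597427 − (-0.014214)·(0.027361)/(0.077690) = 0.602433;  |Δ| = 0.005006
p(0.602433) = 0.000379
x₅ = 0.602433 − 0.000379·(0.005006)/(0.014592) = 0.602303;  |Δ| = 0.000130
|x₅ − x₄| = 0.000130 < 10^{-3}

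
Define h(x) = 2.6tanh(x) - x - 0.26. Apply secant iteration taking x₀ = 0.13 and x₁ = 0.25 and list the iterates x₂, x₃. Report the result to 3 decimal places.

h(0.13) = -0.05389, h(0.25) = 0.12679
x₂ = 0.25000 − 0.12679·(0.25000 − 0.13000) / (0.12679 − (-0.05389)) = 0.25000 − (0.01521)/(0.18068) = 0.16579
h(0.16579) = 0.00136
x₃ = 0.16579 − 0.00136·(0.16579 − 0.25000) / (0.00136 − 0.12679) = 0.16579 − (-0.00011)/(-0.12543) = 0.16488

0.166, 0.165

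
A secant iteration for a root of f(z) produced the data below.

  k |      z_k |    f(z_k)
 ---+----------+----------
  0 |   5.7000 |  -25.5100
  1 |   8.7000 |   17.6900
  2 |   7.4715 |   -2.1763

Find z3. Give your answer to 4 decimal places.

z3 = 7.4715 − (-2.1763)·(7.4715 − 8.7000) / (-2.1763 − 17.6900)
   = 7.4715 − (2.673585)/(-19.866300) = 7.606079

7.6061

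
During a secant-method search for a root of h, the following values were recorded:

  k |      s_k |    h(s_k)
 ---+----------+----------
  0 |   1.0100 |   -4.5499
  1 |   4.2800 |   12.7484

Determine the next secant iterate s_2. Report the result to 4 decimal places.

s_2 = 4.2800 − 12.7484·(4.2800 − 1.0100) / (12.7484 − (-4.5499))
   = 4.2800 − (41.687268)/(17.298300) = 1.870095

1.8701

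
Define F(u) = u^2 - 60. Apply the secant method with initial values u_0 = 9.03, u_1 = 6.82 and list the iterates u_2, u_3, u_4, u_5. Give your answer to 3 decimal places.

7.671, 7.751, 7.746, 7.746

F(9.03) = 21.54090, F(6.82) = -13.48760
u_2 = 6.82000 − (-13.48760)·(6.82000 − 9.03000) / (-13.48760 − 21.54090) = 6.82000 − (29.80760)/(-35.02850) = 7.67095
F(7.67095) = -1.15648
u_3 = 7.67095 − (-1.15648)·(7.67095 − 6.82000) / (-1.15648 − (-13.48760)) = 7.67095 − (-0.98411)/(12.33112) = 7.75076
F(7.75076) = 0.07428
u_4 = 7.75076 − 0.07428·(7.75076 − 7.67095) / (0.07428 − (-1.15648)) = 7.75076 − (0.00593)/(1.23077) = 7.74594
F(7.74594) = -0.00036
u_5 = 7.74594 − (-0.00036)·(7.74594 − 7.75076) / (-0.00036 − 0.07428) = 7.74594 − (0.00000)/(-0.07464) = 7.74597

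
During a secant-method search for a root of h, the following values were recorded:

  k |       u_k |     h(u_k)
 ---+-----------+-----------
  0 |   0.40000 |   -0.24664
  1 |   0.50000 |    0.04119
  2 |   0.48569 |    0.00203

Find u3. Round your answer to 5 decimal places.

u3 = 0.48569 − 0.00203·(0.48569 − 0.50000) / (0.00203 − 0.04119)
   = 0.48569 − (-0.0000290)/(-0.0391600) = 0.4849482

0.48495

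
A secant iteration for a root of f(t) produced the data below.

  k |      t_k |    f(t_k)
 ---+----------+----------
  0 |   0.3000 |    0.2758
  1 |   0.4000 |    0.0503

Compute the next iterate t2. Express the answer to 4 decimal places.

t2 = 0.4000 − 0.0503·(0.4000 − 0.3000) / (0.0503 − 0.2758)
   = 0.4000 − (0.005030)/(-0.225500) = 0.422306

0.4223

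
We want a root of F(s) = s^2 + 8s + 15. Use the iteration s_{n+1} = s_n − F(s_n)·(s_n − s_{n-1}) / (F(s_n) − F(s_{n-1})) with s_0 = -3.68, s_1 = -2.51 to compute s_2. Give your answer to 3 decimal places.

-3.184

F(-3.68) = -0.89760, F(-2.51) = 1.22010
s_2 = -2.51000 − 1.22010·(-2.51000 − (-3.68000)) / (1.22010 − (-0.89760)) = -2.51000 − (1.42752)/(2.11770) = -3.18409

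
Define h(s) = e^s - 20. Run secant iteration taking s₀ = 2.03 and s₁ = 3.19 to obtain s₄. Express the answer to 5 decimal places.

2.99626

h(2.03) = -12.3859136, h(3.19) = 4.2884274
s₂ = 3.1900000 − 4.2884274·(3.1900000 − 2.0300000) / (4.2884274 − (-12.3859136)) = 3.1900000 − (4.9745758)/(16.6743411) = 2.8916628
h(2.8916628) = -1.9767458
s₃ = 2.8916628 − (-1.9767458)·(2.8916628 − 3.1900000) / (-1.9767458 − 4.2884274) = 2.8916628 − (0.5897368)/(-6.2651732) = 2.9857922
h(2.9857922) = -0.1978170
s₄ = 2.9857922 − (-0.1978170)·(2.9857922 − 2.8916628) / (-0.1978170 − (-1.9767458)) = 2.9857922 − (-0.0186204)/(1.7789288) = 2.9962594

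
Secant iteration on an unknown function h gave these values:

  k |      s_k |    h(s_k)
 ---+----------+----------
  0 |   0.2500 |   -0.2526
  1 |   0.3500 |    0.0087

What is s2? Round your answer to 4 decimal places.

0.3467

s2 = 0.3500 − 0.0087·(0.3500 − 0.2500) / (0.0087 − (-0.2526))
   = 0.3500 − (0.000870)/(0.261300) = 0.346670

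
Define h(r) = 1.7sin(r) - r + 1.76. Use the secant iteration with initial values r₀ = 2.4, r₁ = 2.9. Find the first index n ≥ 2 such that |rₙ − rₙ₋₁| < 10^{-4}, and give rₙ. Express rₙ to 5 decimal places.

h(2.4) = 0.5082874, h(2.9) = -0.7332761
r₂ = 2.9000000 − (-0.7332761)·(0.5000000)/(-1.2415635) = 2.6046965;  |Δ| = 0.2953035
h(2.6046965) = 0.0248048
r₃ = 2.6046965 − 0.0248048·(-0.2953035)/(0.7580809) = 2.6143590;  |Δ| = 0.0096625
h(2.6143590) = 0.0009869
r₄ = 2.6143590 − 0.0009869·(0.0096625)/(-0.0238179) = 2.6147593;  |Δ| = 0.0004004
h(2.6147593) = -0.0000017
r₅ = 2.6147593 − (-0.0000017)·(0.0004004)/(-0.0009886) = 2.6147586;  |Δ| = 0.0000007
|r₅ − r₄| = 0.0000007 < 10^{-4}

n = 5, rₙ = 2.61476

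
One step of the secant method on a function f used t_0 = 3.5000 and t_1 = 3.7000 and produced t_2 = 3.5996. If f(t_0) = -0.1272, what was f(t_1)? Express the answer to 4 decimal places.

The secant line through (3.5000, -0.1272) and (3.7000, f(t_1)) crosses zero at t_2 = 3.5996.
So (3.5000, -0.1272), (3.7000, f(t_1)), (3.5996, 0) are collinear:
f(t_1) = -0.1272 · (3.7000 − 3.5996) / (3.5000 − 3.5996) = -0.1272 · (0.100400)/(-0.099600) = 0.128222

0.1282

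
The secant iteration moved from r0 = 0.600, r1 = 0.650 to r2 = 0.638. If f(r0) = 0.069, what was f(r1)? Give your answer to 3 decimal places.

The secant line through (0.600, 0.069) and (0.650, f(r1)) crosses zero at r2 = 0.638.
So (0.600, 0.069), (0.650, f(r1)), (0.638, 0) are collinear:
f(r1) = 0.069 · (0.650 − 0.638) / (0.600 − 0.638) = 0.069 · (0.01200)/(-0.03800) = -0.02179

-0.022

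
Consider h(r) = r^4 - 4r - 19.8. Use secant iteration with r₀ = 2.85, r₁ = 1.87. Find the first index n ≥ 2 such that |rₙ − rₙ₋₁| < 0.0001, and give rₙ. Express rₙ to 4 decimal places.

h(2.85) = 34.775006, h(1.87) = -15.051690
r₂ = 1.870000 − (-15.051690)·(-0.980000)/(-49.826697) = 2.166039;  |Δ| = 0.296039
h(2.166039) = -6.451865
r₃ = 2.166039 − (-6.451865)·(0.296039)/(8.599826) = 2.388137;  |Δ| = 0.222098
h(2.388137) = 3.173940
r₄ = 2.388137 − 3.173940·(0.222098)/(9.625805) = 2.314904;  |Δ| = 0.073233
h(2.314904) = -0.343070
r₅ = 2.314904 − (-0.343070)·(-0.073233)/(-3.517010) = 2.322048;  |Δ| = 0.007144
h(2.322048) = -0.015534
r₆ = 2.322048 − (-0.015534)·(0.007144)/(0.327536) = 2.322387;  |Δ| = 0.000339
h(2.322387) = 0.000082
r₇ = 2.322387 − 0.000082·(0.000339)/(0.015616) = 2.322385;  |Δ| = 0.000002
|r₇ − r₆| = 0.000002 < 0.0001

n = 7, rₙ = 2.3224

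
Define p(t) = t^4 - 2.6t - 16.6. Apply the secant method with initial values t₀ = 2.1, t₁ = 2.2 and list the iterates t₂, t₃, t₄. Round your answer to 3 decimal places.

2.170, 2.172, 2.172

p(2.1) = -2.61190, p(2.2) = 1.10560
t₂ = 2.20000 − 1.10560·(2.20000 − 2.10000) / (1.10560 − (-2.61190)) = 2.20000 − (0.11056)/(3.71750) = 2.17026
p(2.17026) = -0.05832
t₃ = 2.17026 − (-0.05832)·(2.17026 − 2.20000) / (-0.05832 − 1.10560) = 2.17026 − (0.00173)/(-1.16392) = 2.17175
p(2.17175) = -0.00120
t₄ = 2.17175 − (-0.00120)·(2.17175 − 2.17026) / (-0.00120 − (-0.05832)) = 2.17175 − (0.00000)/(0.05712) = 2.17178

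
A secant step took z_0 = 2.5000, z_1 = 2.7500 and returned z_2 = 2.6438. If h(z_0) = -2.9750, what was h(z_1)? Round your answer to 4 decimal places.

2.1971

The secant line through (2.5000, -2.9750) and (2.7500, h(z_1)) crosses zero at z_2 = 2.6438.
So (2.5000, -2.9750), (2.7500, h(z_1)), (2.6438, 0) are collinear:
h(z_1) = -2.9750 · (2.7500 − 2.6438) / (2.5000 − 2.6438) = -2.9750 · (0.106200)/(-0.143800) = 2.197114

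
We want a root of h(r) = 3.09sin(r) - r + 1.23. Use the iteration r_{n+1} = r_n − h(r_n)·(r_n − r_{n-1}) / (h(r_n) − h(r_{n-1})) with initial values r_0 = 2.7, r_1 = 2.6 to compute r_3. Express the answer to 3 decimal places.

h(2.7) = -0.14940, h(2.6) = 0.22290
r_2 = 2.60000 − 0.22290·(2.60000 − 2.70000) / (0.22290 − (-0.14940)) = 2.60000 − (-0.02229)/(0.37230) = 2.65987
h(2.65987) = 0.00174
r_3 = 2.65987 − 0.00174·(2.65987 − 2.60000) / (0.00174 − 0.22290) = 2.65987 − (0.00010)/(-0.22116) = 2.66034

2.660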